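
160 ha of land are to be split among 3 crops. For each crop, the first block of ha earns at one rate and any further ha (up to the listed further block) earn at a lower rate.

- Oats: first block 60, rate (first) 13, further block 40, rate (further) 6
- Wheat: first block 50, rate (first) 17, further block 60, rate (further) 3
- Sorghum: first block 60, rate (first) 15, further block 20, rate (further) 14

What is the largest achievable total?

Order all 6 blocks by rate: Wheat/T1 17 > Sorghum/T1 15 > Sorghum/T2 14 > Oats/T1 13 > Oats/T2 6 > Wheat/T2 3.
Fill Wheat T1 block (50 at 17) — 110 left.
Fill Sorghum T1 block (60 at 15) — 50 left.
Fill Sorghum T2 block (20 at 14) — 30 left.
30 remain; put them into Oats T1 at 13.
Total = 17×50 + 15×60 + 14×20 + 13×30 = 2420.

2420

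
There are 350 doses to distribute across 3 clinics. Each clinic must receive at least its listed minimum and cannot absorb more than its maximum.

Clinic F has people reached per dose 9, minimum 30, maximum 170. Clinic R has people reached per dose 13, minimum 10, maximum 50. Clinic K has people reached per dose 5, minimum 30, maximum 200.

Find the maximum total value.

Meeting every minimum uses 30+10+30 = 70 doses, leaving 280.
Highest people reached per dose first: Clinic R 13 > Clinic F 9 > Clinic K 5.
Clinic R: +40 to 50 (cap) ; 240 left.
Clinic F: +140 to 170 (cap) ; 100 left.
Only 100 left; Clinic K takes them to reach 130.
Total = 9×170 + 13×50 + 5×130 = 2830.

2830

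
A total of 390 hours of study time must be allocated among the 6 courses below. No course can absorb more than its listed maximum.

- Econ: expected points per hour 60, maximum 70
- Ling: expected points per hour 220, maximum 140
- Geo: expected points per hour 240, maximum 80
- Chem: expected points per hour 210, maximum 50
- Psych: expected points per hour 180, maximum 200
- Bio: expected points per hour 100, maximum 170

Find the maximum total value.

82100

Rank by expected points per hour: Geo 240 > Ling 220 > Chem 210 > Psych 180 > Bio 100 > Econ 60.
Geo: +80 to 80 (cap) ; 310 left.
Give Ling 140 to hit its cap of 140 ; 170 left.
Chem takes 50 to reach its cap of 50 ; 120 left.
Psych has room for 200 but only 120 remain, so it gets 120.
Total = 220×140 + 240×80 + 210×50 + 180×120 = 82100.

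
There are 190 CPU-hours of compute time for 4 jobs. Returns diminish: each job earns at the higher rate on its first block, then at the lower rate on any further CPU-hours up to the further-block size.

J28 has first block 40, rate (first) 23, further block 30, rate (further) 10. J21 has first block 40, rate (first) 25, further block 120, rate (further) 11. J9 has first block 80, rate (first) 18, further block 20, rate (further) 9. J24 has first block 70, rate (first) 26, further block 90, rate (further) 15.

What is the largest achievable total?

4460

Treat each block as its own option and order by rate: J24/T1 26 > J21/T1 25 > J28/T1 23 > J9/T1 18 > J24/T2 15 > J21/T2 11 > J28/T2 10 > J9/T2 9.
J24 T1 at 26: fill all 70 → 120 left.
J21 T1 at 25: fill all 40 → 80 left.
J28 T1 at 23: fill all 40 → 40 left.
40 remain; put them into J9 T1 at 18.
Total = 26×70 + 25×40 + 23×40 + 18×40 = 4460.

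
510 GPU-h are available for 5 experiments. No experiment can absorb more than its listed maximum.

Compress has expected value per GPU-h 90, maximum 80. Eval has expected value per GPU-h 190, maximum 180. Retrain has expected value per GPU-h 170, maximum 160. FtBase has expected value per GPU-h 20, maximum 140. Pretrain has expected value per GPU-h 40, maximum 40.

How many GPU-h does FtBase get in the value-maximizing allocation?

Rank by expected value per GPU-h: Eval 190 > Retrain 170 > Compress 90 > Pretrain 40 > FtBase 20.
Give Eval 180 to hit its cap of 180 → 330 left.
Give Retrain 160 to hit its cap of 160 → 170 left.
Compress: +80 to 80 (cap) → 90 left.
Pretrain takes 40 to reach its cap of 40 → 50 left.
Only 50 left; FtBase takes them to reach 50.

50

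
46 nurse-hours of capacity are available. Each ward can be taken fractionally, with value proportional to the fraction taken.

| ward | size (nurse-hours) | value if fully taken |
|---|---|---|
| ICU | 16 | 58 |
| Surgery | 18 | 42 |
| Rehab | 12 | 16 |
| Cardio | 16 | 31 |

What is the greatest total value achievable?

Sort by value density: ICU 58/16≈3.62, Surgery 42/18≈2.33, Cardio 31/16≈1.94, Rehab 16/12≈1.33.
ICU: take in full, 16 nurse-hours for value 58 → 30 left.
All 18 nurse-hours of Surgery fit (value 42) → 12 remain.
Only 12 nurse-hours remain; take 12/16 of Cardio for value 31×12/16 = 23.25.
Total value = 123.25.

123.25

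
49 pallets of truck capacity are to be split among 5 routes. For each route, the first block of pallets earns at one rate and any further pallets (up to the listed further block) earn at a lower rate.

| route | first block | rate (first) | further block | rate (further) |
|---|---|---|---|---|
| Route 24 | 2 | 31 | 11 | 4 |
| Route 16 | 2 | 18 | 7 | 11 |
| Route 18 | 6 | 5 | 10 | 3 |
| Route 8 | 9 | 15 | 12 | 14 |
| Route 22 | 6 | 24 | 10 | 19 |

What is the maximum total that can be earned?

Rank every tier by rate: Route 24/T1 31 > Route 22/T1 24 > Route 22/T2 19 > Route 16/T1 18 > Route 8/T1 15 > Route 8/T2 14 > Route 16/T2 11 > Route 18/T1 5 > Route 24/T2 4 > Route 18/T2 3.
Route 24 T1 at 31: fill all 2 ; 47 left.
Route 22/T1 (24): +6 ; 41 left.
Route 22 T2 at 19: fill all 10 ; 31 left.
Fill Route 16 T1 block (2 at 18) ; 29 left.
Fill Route 8 T1 block (9 at 15) ; 20 left.
Route 8 T2 at 14: fill all 12 ; 8 left.
Route 16 T2 at 11: fill all 7 ; 1 left.
Route 18 T1 at 5: only 1 left, fill 1.
Total = 31×2 + 24×6 + 19×10 + 18×2 + 15×9 + 14×12 + 11×7 + 5×1 = 817.

817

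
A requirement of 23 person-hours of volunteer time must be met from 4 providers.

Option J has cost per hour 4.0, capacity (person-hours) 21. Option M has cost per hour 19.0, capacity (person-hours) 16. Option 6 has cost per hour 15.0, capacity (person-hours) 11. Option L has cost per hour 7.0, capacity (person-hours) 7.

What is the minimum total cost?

98

Cheapest first:
Take 21 from Option J at 4.0 — need 2 more.
Take 2 from Option L at 7.0 to finish.
Option 6, Option M: unused.
Cost = 21×4.0 + 2×7.0 = 98.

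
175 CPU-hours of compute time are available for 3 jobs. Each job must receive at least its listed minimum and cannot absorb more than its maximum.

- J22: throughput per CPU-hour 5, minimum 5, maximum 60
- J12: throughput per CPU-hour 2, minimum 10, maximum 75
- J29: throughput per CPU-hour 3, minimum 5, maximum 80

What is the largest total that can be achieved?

610

Meeting every minimum uses 5+10+5 = 20 CPU-hours, leaving 155.
Highest throughput per CPU-hour first: J22 5 > J29 3 > J12 2.
J22: +55 to 60 (cap) — 100 left.
J29 takes 75 more to reach its cap of 80 — 25 left.
Only 25 left; J12 takes them to reach 35.
Total = 5×60 + 2×35 + 3×80 = 610.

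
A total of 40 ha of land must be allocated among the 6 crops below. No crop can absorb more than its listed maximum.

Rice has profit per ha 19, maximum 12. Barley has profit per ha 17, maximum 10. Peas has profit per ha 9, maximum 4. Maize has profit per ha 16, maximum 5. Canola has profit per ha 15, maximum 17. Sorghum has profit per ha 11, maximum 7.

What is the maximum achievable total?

673

Highest profit per ha first: Rice 19 > Barley 17 > Maize 16 > Canola 15 > Sorghum 11 > Peas 9.
Give Rice 12 to hit its cap of 12 ; 28 left.
Barley: +10 to 10 (cap) ; 18 left.
Give Maize 5 to hit its cap of 5 ; 13 left.
Only 13 left; Canola takes them to reach 13.
Total = 19×12 + 17×10 + 16×5 + 15×13 = 673.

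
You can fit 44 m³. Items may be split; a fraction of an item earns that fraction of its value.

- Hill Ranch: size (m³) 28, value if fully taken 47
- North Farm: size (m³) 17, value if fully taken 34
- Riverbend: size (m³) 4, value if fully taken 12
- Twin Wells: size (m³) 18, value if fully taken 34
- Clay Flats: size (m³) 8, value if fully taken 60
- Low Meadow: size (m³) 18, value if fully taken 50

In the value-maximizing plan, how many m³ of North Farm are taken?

14

Rank by value-to-size ratio: Clay Flats 60/8≈7.5, Riverbend 12/4≈3, Low Meadow 50/18≈2.78, North Farm 34/17≈2, Twin Wells 34/18≈1.89, Hill Ranch 47/28≈1.68.
Take all of Clay Flats (8 m³, value 60) → 36 m³ left.
Riverbend: take in full, 4 m³ for value 12 → 32 left.
Low Meadow: take in full, 18 m³ for value 50 → 14 left.
Fill the last 14 m³ with part of North Farm: 14/17 of it earns 28.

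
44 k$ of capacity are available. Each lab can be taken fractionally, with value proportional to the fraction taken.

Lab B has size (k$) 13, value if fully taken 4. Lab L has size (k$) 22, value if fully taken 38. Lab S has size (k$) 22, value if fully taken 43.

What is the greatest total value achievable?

81

Rank by value-to-size ratio: Lab S 43/22≈1.95, Lab L 38/22≈1.73, Lab B 4/13≈0.308.
Take all of Lab S (22 k$, value 43) → 22 k$ left.
Take all of Lab L (22 k$, value 38) → 0 k$ left.
Total value = 81.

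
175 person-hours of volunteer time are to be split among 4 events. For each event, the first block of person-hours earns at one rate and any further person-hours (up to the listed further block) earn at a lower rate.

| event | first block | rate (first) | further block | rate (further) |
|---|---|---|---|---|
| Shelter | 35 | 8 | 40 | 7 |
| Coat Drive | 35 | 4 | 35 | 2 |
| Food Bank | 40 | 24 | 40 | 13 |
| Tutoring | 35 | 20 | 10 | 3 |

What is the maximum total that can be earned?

Treat each block as its own option and order by rate: Food Bank/tier1 24 > Tutoring/tier1 20 > Food Bank/tier2 13 > Shelter/tier1 8 > Shelter/tier2 7 > Coat Drive/tier1 4 > Tutoring/tier2 3 > Coat Drive/tier2 2.
Food Bank tier1 at 24: fill all 40 — 135 left.
Tutoring tier1 at 20: fill all 35 — 100 left.
Food Bank/tier2 (13): +40 — 60 left.
Fill Shelter tier1 block (35 at 8) — 25 left.
25 remain; put them into Shelter tier2 at 7.
Total = 24×40 + 20×35 + 13×40 + 8×35 + 7×25 = 2635.

2635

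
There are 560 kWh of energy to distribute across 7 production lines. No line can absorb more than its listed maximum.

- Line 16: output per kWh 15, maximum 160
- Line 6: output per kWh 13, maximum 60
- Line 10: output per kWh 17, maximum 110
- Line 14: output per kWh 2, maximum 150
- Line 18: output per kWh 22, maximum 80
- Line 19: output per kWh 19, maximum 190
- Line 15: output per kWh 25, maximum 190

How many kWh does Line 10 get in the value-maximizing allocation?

100

Order the production lines by output per kWh: Line 15 25 > Line 18 22 > Line 19 19 > Line 10 17 > Line 16 15 > Line 6 13 > Line 14 2.
Line 15: +190 to 190 (cap) ; 370 left.
Line 18 takes 80 to reach its cap of 80 ; 290 left.
Line 19 takes 190 to reach its cap of 190 ; 100 left.
Only 100 left; Line 10 takes them to reach 100.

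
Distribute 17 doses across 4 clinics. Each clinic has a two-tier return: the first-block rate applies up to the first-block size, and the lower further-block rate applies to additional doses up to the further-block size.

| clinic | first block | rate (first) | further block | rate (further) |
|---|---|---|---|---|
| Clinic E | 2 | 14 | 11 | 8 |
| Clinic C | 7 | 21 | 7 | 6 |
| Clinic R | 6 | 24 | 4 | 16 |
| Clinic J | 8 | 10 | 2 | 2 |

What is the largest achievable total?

355

Order all 8 blocks by rate: Clinic R/first 24 > Clinic C/first 21 > Clinic R/second 16 > Clinic E/first 14 > Clinic J/first 10 > Clinic E/second 8 > Clinic C/second 6 > Clinic J/second 2.
Clinic R first at 24: fill all 6 ; 11 left.
Clinic C/first (21): +7 ; 4 left.
Clinic R second at 16: fill all 4 ; 0 left.
Total = 24×6 + 21×7 + 16×4 = 355.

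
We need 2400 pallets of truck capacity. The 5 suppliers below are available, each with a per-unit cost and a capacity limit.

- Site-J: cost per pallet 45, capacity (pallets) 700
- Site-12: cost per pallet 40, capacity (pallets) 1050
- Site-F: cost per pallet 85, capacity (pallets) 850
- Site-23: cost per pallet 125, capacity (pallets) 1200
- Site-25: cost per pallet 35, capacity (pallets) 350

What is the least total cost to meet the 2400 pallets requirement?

111250

Fill from the cheapest supplier first.
Site-25 at 35: take all 350 pallets → 2050 still needed.
Site-12 at 40: take all 1050 pallets → 1000 still needed.
Take 700 from Site-J at 45 → need 300 more.
Site-F (85): take the remaining 300 → done.
Site-23: unused.
Cost = 350×35 + 1050×40 + 700×45 + 300×85 = 111250.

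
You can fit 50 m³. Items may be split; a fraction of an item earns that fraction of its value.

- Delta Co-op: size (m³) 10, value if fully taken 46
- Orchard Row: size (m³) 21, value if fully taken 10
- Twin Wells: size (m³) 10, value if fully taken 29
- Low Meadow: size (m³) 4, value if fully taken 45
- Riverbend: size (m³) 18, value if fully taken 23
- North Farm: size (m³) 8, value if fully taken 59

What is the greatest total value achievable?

202

Rank by value-to-size ratio: Low Meadow 45/4≈11.2, North Farm 59/8≈7.38, Delta Co-op 46/10≈4.6, Twin Wells 29/10≈2.9, Riverbend 23/18≈1.28, Orchard Row 10/21≈0.476.
Take all of Low Meadow (4 m³, value 45) → 46 m³ left.
Take all of North Farm (8 m³, value 59) → 38 m³ left.
Take all of Delta Co-op (10 m³, value 46) → 28 m³ left.
Twin Wells: take in full, 10 m³ for value 29 → 18 left.
All 18 m³ of Riverbend fit (value 23) → 0 remain.
Total value = 202.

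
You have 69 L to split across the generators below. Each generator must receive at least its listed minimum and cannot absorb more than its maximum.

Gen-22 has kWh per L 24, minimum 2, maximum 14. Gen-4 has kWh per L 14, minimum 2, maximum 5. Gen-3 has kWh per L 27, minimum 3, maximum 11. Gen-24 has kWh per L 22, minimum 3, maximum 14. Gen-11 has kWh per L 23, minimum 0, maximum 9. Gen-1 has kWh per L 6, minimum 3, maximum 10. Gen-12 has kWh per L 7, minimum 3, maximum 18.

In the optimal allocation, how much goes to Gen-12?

13

Meeting every minimum uses 2+2+3+3+0+3+3 = 16 L, leaving 53.
Order the generators by kWh per L: Gen-3 27 > Gen-22 24 > Gen-11 23 > Gen-24 22 > Gen-4 14 > Gen-12 7 > Gen-1 6.
Gen-3 takes 8 more to reach its cap of 11 ; 45 left.
Give Gen-22 12 more to hit its cap of 14 ; 33 left.
Gen-11 takes 9 more to reach its cap of 9 ; 24 left.
Give Gen-24 11 more to hit its cap of 14 ; 13 left.
Gen-4 takes 3 more to reach its cap of 5 ; 10 left.
Gen-12: +10 (room for 15) → 13. Pool exhausted.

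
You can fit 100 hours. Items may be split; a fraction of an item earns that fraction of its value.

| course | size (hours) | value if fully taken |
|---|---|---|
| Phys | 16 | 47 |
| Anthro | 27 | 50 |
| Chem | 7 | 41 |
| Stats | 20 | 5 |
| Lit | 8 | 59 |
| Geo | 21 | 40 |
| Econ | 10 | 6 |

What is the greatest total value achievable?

Best value per unit of size first: Lit 59/8≈7.38, Chem 41/7≈5.86, Phys 47/16≈2.94, Geo 40/21≈1.9, Anthro 50/27≈1.85, Econ 6/10≈0.6, Stats 5/20≈0.25.
Lit: take in full, 8 hours for value 59 — 92 left.
All 7 hours of Chem fit (value 41) — 85 remain.
All 16 hours of Phys fit (value 47) — 69 remain.
All 21 hours of Geo fit (value 40) — 48 remain.
Anthro: take in full, 27 hours for value 50 — 21 left.
Econ: take in full, 10 hours for value 6 — 11 left.
11 hours left: a 11/20 share of Stats gives 5×11/20 = 2.75.
Total value = 245.75.

245.75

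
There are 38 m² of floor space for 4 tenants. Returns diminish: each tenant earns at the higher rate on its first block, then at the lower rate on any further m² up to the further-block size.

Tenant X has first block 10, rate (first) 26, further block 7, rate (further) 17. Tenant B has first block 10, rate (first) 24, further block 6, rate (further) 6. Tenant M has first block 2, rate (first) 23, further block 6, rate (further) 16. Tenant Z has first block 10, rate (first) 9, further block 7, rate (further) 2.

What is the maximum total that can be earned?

788

Order all 8 blocks by rate: Tenant X/first 26 > Tenant B/first 24 > Tenant M/first 23 > Tenant X/second 17 > Tenant M/second 16 > Tenant Z/first 9 > Tenant B/second 6 > Tenant Z/second 2.
Fill Tenant X first block (10 at 26) → 28 left.
Tenant B first at 24: fill all 10 → 18 left.
Tenant M/first (23): +2 → 16 left.
Fill Tenant X second block (7 at 17) → 9 left.
Tenant M/second (16): +6 → 3 left.
Tenant Z/first: +3 of 10 at 9; pool empty.
Total = 26×10 + 24×10 + 23×2 + 17×7 + 16×6 + 9×3 = 788.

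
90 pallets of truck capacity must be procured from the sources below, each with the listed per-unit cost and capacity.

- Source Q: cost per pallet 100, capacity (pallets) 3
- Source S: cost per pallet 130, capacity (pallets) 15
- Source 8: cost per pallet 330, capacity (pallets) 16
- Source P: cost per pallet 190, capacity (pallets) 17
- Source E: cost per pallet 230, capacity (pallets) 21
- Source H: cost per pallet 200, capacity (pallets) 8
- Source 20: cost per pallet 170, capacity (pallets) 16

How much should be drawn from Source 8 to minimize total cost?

Fill from the cheapest source first.
Source Q at 100: take all 3 pallets ; 87 still needed.
Source S at 130: take all 15 pallets ; 72 still needed.
Take 16 from Source 20 at 170 ; need 56 more.
Source P at 190: take all 17 pallets ; 39 still needed.
Source H at 200: take all 8 pallets ; 31 still needed.
Source E at 230: take all 21 pallets ; 10 still needed.
Take 10 from Source 8 at 330 to finish.

10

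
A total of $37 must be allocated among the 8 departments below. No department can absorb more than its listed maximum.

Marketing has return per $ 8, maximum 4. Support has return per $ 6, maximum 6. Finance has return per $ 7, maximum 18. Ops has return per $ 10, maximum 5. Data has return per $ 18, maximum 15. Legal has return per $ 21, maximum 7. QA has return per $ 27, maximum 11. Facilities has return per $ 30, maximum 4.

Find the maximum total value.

Order the departments by return per $: Facilities 30 > QA 27 > Legal 21 > Data 18 > Ops 10 > Marketing 8 > Finance 7 > Support 6.
Facilities takes 4 to reach its cap of 4 → 33 left.
QA: +11 to 11 (cap) → 22 left.
Give Legal 7 to hit its cap of 7 → 15 left.
Data takes 15 to reach its cap of 15 → 0 left.
Total = 18×15 + 21×7 + 27×11 + 30×4 = 834.

834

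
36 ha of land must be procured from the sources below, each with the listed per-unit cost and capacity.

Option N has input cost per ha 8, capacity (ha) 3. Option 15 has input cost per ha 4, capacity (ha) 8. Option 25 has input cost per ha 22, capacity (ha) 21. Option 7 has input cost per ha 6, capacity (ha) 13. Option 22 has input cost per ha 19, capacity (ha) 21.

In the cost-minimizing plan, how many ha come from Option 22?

12

Cheapest first:
Option 15 (4): use full 8 ; 28 ha to go.
Option 7 (6): use full 13 ; 15 ha to go.
Option N at 8: take all 3 ha ; 12 still needed.
Take 12 from Option 22 at 19 to finish.
Option 25: unused.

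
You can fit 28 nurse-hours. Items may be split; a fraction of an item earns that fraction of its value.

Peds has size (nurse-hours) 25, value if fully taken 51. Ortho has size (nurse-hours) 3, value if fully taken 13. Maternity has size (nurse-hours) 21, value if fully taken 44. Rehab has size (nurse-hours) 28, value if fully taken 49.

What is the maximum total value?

Rank by value-to-size ratio: Ortho 13/3≈4.33, Maternity 44/21≈2.1, Peds 51/25≈2.04, Rehab 49/28≈1.75.
Take all of Ortho (3 nurse-hours, value 13) ; 25 nurse-hours left.
All 21 nurse-hours of Maternity fit (value 44) ; 4 remain.
Only 4 nurse-hours remain; take 4/25 of Peds for value 51×4/25 = 8.16.
Total value = 65.16.

65.16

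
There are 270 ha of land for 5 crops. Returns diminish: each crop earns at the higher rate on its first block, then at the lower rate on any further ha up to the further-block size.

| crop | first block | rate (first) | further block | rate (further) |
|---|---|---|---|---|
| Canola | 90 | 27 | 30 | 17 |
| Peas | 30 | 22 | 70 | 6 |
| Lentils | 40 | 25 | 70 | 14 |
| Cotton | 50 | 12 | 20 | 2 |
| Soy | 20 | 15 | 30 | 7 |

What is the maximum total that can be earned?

Treat each block as its own option and order by rate: Canola/tier1 27 > Lentils/tier1 25 > Peas/tier1 22 > Canola/tier2 17 > Soy/tier1 15 > Lentils/tier2 14 > Cotton/tier1 12 > Soy/tier2 7 > Peas/tier2 6 > Cotton/tier2 2.
Fill Canola tier1 block (90 at 27) — 180 left.
Fill Lentils tier1 block (40 at 25) — 140 left.
Peas/tier1 (22): +30 — 110 left.
Canola tier2 at 17: fill all 30 — 80 left.
Soy/tier1 (15): +20 — 60 left.
60 remain; put them into Lentils tier2 at 14.
Total = 27×90 + 25×40 + 22×30 + 17×30 + 15×20 + 14×60 = 5740.

5740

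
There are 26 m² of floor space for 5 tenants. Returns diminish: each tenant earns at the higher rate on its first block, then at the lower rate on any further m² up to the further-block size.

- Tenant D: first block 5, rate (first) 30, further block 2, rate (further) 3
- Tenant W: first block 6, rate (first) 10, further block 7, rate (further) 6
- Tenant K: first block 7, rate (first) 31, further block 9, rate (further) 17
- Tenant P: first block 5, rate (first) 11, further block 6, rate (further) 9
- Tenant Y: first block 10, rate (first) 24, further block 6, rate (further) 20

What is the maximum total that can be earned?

687

Treat each block as its own option and order by rate: Tenant K/T1 31 > Tenant D/T1 30 > Tenant Y/T1 24 > Tenant Y/T2 20 > Tenant K/T2 17 > Tenant P/T1 11 > Tenant W/T1 10 > Tenant P/T2 9 > Tenant W/T2 6 > Tenant D/T2 3.
Tenant K/T1 (31): +7 ; 19 left.
Tenant D/T1 (30): +5 ; 14 left.
Tenant Y/T1 (24): +10 ; 4 left.
Tenant Y T2 at 20: only 4 left, fill 4.
Total = 31×7 + 30×5 + 24×10 + 20×4 = 687.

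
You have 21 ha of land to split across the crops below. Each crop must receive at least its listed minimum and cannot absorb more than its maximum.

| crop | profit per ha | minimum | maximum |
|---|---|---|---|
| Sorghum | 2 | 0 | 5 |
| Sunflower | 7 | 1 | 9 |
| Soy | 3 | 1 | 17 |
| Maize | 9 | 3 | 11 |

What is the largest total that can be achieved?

165

Meeting every minimum uses 0+1+1+3 = 5 ha, leaving 16.
Rank by profit per ha: Maize 9 > Sunflower 7 > Soy 3 > Sorghum 2.
Maize: +8 to 11 (cap) — 8 left.
Give Sunflower 8 more to hit its cap of 9 — 0 left.
Total = 7×9 + 3×1 + 9×11 = 165.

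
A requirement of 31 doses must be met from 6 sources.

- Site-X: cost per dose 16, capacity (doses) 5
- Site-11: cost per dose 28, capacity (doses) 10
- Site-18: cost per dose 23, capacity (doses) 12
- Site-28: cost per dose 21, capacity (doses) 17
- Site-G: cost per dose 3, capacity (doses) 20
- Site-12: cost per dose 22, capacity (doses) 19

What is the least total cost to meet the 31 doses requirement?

266

Use sources in increasing cost order.
Site-G (3): use full 20 → 11 doses to go.
Site-X at 16: take all 5 doses → 6 still needed.
Site-28 at 21: take 6 of its 17 → requirement met.
Site-12, Site-18, Site-11: unused.
Cost = 20×3 + 5×16 + 6×21 = 266.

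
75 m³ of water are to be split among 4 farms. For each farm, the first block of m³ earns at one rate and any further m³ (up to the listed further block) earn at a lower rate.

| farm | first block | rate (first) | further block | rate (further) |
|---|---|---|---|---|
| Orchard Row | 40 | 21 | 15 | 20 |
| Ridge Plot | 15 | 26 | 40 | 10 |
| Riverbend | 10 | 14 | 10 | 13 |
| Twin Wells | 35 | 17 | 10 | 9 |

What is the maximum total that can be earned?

Order all 8 blocks by rate: Ridge Plot/tier1 26 > Orchard Row/tier1 21 > Orchard Row/tier2 20 > Twin Wells/tier1 17 > Riverbend/tier1 14 > Riverbend/tier2 13 > Ridge Plot/tier2 10 > Twin Wells/tier2 9.
Fill Ridge Plot tier1 block (15 at 26) — 60 left.
Orchard Row tier1 at 21: fill all 40 — 20 left.
Orchard Row/tier2 (20): +15 — 5 left.
Twin Wells tier1 at 17: only 5 left, fill 5.
Total = 26×15 + 21×40 + 20×15 + 17×5 = 1615.

1615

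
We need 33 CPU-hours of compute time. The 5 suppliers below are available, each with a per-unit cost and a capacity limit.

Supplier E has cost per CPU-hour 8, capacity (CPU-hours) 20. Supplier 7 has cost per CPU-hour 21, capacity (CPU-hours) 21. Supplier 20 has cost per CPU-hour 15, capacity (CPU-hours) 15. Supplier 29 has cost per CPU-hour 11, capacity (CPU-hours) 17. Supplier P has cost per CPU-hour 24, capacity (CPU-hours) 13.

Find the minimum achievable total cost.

Cheapest first:
Supplier E at 8: take all 20 CPU-hours — 13 still needed.
Take 13 from Supplier 29 at 11 to finish.
Supplier 20, Supplier 7, Supplier P: unused.
Cost = 20×8 + 13×11 = 303.

303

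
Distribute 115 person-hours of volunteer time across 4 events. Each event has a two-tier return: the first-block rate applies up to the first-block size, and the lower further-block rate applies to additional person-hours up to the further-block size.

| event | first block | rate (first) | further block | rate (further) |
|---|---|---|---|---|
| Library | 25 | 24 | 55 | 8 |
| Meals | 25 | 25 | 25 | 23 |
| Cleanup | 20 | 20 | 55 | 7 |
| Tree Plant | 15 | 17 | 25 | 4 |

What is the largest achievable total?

2495

Rank every tier by rate: Meals/tier1 25 > Library/tier1 24 > Meals/tier2 23 > Cleanup/tier1 20 > Tree Plant/tier1 17 > Library/tier2 8 > Cleanup/tier2 7 > Tree Plant/tier2 4.
Fill Meals tier1 block (25 at 25) — 90 left.
Fill Library tier1 block (25 at 24) — 65 left.
Meals tier2 at 23: fill all 25 — 40 left.
Cleanup/tier1 (20): +20 — 20 left.
Tree Plant tier1 at 17: fill all 15 — 5 left.
5 remain; put them into Library tier2 at 8.
Total = 25×25 + 24×25 + 23×25 + 20×20 + 17×15 + 8×5 = 2495.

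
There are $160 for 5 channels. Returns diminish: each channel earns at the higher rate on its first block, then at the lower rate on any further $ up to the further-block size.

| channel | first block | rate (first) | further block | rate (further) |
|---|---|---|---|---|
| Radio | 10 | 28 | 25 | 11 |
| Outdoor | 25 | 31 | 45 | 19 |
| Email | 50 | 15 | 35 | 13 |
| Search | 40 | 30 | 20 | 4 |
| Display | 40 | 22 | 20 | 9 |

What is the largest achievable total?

Treat each block as its own option and order by rate: Outdoor/tier1 31 > Search/tier1 30 > Radio/tier1 28 > Display/tier1 22 > Outdoor/tier2 19 > Email/tier1 15 > Email/tier2 13 > Radio/tier2 11 > Display/tier2 9 > Search/tier2 4.
Fill Outdoor tier1 block (25 at 31) ; 135 left.
Fill Search tier1 block (40 at 30) ; 95 left.
Fill Radio tier1 block (10 at 28) ; 85 left.
Display/tier1 (22): +40 ; 45 left.
Outdoor/tier2 (19): +45 ; 0 left.
Total = 31×25 + 30×40 + 28×10 + 22×40 + 19×45 = 3990.

3990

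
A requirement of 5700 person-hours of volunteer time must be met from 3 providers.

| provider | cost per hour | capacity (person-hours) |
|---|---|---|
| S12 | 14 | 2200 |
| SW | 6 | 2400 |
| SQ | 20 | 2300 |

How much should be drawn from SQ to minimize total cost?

1100

Cheapest first:
SW (6): use full 2400 → 3300 person-hours to go.
S12 (14): use full 2200 → 1100 person-hours to go.
SQ at 20: take 1100 of its 2300 → requirement met.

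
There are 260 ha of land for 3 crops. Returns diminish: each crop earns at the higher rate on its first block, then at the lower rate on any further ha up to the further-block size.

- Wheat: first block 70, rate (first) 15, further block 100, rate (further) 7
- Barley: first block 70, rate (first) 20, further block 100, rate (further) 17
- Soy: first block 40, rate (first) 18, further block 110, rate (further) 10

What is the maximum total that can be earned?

Treat each block as its own option and order by rate: Barley/tier1 20 > Soy/tier1 18 > Barley/tier2 17 > Wheat/tier1 15 > Soy/tier2 10 > Wheat/tier2 7.
Barley tier1 at 20: fill all 70 ; 190 left.
Soy/tier1 (18): +40 ; 150 left.
Barley tier2 at 17: fill all 100 ; 50 left.
Wheat tier1 at 15: only 50 left, fill 50.
Total = 20×70 + 18×40 + 17×100 + 15×50 = 4570.

4570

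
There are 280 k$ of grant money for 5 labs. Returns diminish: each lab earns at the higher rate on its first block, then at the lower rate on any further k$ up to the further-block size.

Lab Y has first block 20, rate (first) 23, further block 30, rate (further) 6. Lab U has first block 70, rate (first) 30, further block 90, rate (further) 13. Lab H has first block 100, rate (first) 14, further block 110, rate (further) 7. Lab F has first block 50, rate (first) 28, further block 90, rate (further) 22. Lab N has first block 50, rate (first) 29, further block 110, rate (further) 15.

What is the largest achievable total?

Rank every tier by rate: Lab U/tier1 30 > Lab N/tier1 29 > Lab F/tier1 28 > Lab Y/tier1 23 > Lab F/tier2 22 > Lab N/tier2 15 > Lab H/tier1 14 > Lab U/tier2 13 > Lab H/tier2 7 > Lab Y/tier2 6.
Lab U/tier1 (30): +70 → 210 left.
Fill Lab N tier1 block (50 at 29) → 160 left.
Lab F/tier1 (28): +50 → 110 left.
Lab Y/tier1 (23): +20 → 90 left.
Fill Lab F tier2 block (90 at 22) → 0 left.
Total = 30×70 + 29×50 + 28×50 + 23×20 + 22×90 = 7390.

7390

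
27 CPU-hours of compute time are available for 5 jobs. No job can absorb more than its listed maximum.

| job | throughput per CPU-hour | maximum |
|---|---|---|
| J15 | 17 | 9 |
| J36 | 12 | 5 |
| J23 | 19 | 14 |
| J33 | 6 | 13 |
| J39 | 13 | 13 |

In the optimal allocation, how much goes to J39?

4

Rank by throughput per CPU-hour: J23 19 > J15 17 > J39 13 > J36 12 > J33 6.
J23 takes 14 to reach its cap of 14 → 13 left.
Give J15 9 to hit its cap of 9 → 4 left.
J39: +4 (room for 13) → 4. Pool exhausted.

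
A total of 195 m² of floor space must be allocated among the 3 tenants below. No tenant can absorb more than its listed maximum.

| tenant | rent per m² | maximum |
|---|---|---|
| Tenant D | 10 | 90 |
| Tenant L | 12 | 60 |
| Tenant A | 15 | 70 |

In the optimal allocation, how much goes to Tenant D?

65

Highest rent per m² first: Tenant A 15 > Tenant L 12 > Tenant D 10.
Tenant A: +70 to 70 (cap) ; 125 left.
Tenant L takes 60 to reach its cap of 60 ; 65 left.
Tenant D: +65 (room for 90) → 65. Pool exhausted.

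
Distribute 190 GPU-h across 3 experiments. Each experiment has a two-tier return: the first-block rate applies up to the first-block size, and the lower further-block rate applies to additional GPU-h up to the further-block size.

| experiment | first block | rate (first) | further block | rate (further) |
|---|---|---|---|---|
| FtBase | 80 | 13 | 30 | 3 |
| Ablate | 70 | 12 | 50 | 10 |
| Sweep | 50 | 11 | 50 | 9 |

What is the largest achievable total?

Treat each block as its own option and order by rate: FtBase/tier1 13 > Ablate/tier1 12 > Sweep/tier1 11 > Ablate/tier2 10 > Sweep/tier2 9 > FtBase/tier2 3.
FtBase/tier1 (13): +80 — 110 left.
Fill Ablate tier1 block (70 at 12) — 40 left.
40 remain; put them into Sweep tier1 at 11.
Total = 13×80 + 12×70 + 11×40 = 2320.

2320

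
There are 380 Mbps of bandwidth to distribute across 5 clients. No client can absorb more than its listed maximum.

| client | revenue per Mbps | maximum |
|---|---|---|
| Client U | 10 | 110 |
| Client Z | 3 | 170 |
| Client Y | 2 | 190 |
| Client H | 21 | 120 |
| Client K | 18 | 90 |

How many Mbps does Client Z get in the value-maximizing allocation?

60

Highest revenue per Mbps first: Client H 21 > Client K 18 > Client U 10 > Client Z 3 > Client Y 2.
Client H: +120 to 120 (cap) — 260 left.
Give Client K 90 to hit its cap of 90 — 170 left.
Client U takes 110 to reach its cap of 110 — 60 left.
Client Z has room for 170 but only 60 remain, so it gets 60.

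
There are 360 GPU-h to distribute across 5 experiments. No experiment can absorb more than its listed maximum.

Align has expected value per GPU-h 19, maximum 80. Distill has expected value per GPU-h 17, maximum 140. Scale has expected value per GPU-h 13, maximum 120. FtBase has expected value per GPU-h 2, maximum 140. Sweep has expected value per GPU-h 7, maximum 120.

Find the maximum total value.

5600

Rank by expected value per GPU-h: Align 19 > Distill 17 > Scale 13 > Sweep 7 > FtBase 2.
Align: +80 to 80 (cap) ; 280 left.
Distill takes 140 to reach its cap of 140 ; 140 left.
Give Scale 120 to hit its cap of 120 ; 20 left.
Sweep: +20 (room for 120) → 20. Pool exhausted.
Total = 19×80 + 17×140 + 13×120 + 7×20 = 5600.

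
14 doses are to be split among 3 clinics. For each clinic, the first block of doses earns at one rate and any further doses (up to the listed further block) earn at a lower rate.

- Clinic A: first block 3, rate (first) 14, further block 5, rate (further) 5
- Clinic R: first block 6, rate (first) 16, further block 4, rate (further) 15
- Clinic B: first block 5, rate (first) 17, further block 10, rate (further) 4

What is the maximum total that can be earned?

Rank every tier by rate: Clinic B/tier1 17 > Clinic R/tier1 16 > Clinic R/tier2 15 > Clinic A/tier1 14 > Clinic A/tier2 5 > Clinic B/tier2 4.
Clinic B/tier1 (17): +5 ; 9 left.
Clinic R/tier1 (16): +6 ; 3 left.
Clinic R tier2 at 15: only 3 left, fill 3.
Total = 17×5 + 16×6 + 15×3 = 226.

226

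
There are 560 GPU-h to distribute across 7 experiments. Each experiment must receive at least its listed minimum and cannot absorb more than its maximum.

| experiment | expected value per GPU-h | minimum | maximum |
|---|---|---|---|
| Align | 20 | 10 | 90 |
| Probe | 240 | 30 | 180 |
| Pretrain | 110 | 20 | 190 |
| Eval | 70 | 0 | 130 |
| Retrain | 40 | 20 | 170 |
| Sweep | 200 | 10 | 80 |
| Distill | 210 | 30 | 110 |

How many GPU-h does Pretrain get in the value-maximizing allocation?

Meeting every minimum uses 10+30+20+0+20+10+30 = 120 GPU-h, leaving 440.
Order the experiments by expected value per GPU-h: Probe 240 > Distill 210 > Sweep 200 > Pretrain 110 > Eval 70 > Retrain 40 > Align 20.
Give Probe 150 more to hit its cap of 180 — 290 left.
Give Distill 80 more to hit its cap of 110 — 210 left.
Give Sweep 70 more to hit its cap of 80 — 140 left.
Pretrain: +140 (room for 170) → 160. Pool exhausted.

160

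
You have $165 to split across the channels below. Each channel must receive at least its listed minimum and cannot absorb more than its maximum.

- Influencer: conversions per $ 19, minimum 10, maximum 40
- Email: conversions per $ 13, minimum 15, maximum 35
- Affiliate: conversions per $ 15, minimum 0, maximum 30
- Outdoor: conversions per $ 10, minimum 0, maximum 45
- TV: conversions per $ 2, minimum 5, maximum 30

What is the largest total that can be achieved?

Meeting every minimum uses 10+15+0+0+5 = 30 $, leaving 135.
Rank by conversions per $: Influencer 19 > Affiliate 15 > Email 13 > Outdoor 10 > TV 2.
Influencer: +30 to 40 (cap) ; 105 left.
Give Affiliate 30 more to hit its cap of 30 ; 75 left.
Give Email 20 more to hit its cap of 35 ; 55 left.
Give Outdoor 45 more to hit its cap of 45 ; 10 left.
TV has room for 25 more but only 10 remain, so it gets 15.
Total = 19×40 + 13×35 + 15×30 + 10×45 + 2×15 = 2145.

2145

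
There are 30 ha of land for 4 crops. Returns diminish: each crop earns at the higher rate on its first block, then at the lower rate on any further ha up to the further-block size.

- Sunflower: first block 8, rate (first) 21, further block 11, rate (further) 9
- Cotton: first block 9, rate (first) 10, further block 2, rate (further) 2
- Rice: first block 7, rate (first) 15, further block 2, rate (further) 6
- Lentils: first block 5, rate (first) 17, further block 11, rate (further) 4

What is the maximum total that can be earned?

Treat each block as its own option and order by rate: Sunflower/first 21 > Lentils/first 17 > Rice/first 15 > Cotton/first 10 > Sunflower/second 9 > Rice/second 6 > Lentils/second 4 > Cotton/second 2.
Sunflower/first (21): +8 — 22 left.
Lentils first at 17: fill all 5 — 17 left.
Rice first at 15: fill all 7 — 10 left.
Fill Cotton first block (9 at 10) — 1 left.
Sunflower/second: +1 of 11 at 9; pool empty.
Total = 21×8 + 17×5 + 15×7 + 10×9 + 9×1 = 457.

457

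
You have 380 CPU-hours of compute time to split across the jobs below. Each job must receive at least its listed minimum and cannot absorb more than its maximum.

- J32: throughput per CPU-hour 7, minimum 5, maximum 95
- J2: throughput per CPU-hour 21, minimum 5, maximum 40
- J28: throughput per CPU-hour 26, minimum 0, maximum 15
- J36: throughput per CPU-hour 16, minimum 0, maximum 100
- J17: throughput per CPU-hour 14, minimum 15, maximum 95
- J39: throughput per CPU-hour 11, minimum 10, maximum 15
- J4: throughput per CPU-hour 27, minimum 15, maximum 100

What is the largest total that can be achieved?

Meeting every minimum uses 5+5+0+0+15+10+15 = 50 CPU-hours, leaving 330.
Highest throughput per CPU-hour first: J4 27 > J28 26 > J2 21 > J36 16 > J17 14 > J39 11 > J32 7.
J4 takes 85 more to reach its cap of 100 — 245 left.
J28: +15 to 15 (cap) — 230 left.
J2: +35 to 40 (cap) — 195 left.
J36 takes 100 more to reach its cap of 100 — 95 left.
J17 takes 80 more to reach its cap of 95 — 15 left.
J39: +5 to 15 (cap) — 10 left.
J32 has room for 90 more but only 10 remain, so it gets 15.
Total = 7×15 + 21×40 + 26×15 + 16×100 + 14×95 + 11×15 + 27×100 = 7130.

7130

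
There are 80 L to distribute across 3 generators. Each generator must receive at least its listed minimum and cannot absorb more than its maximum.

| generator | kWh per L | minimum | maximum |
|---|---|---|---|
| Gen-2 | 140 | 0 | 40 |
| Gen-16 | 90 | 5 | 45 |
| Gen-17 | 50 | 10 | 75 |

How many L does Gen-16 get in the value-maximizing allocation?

30

Meeting every minimum uses 0+5+10 = 15 L, leaving 65.
Order the generators by kWh per L: Gen-2 140 > Gen-16 90 > Gen-17 50.
Gen-2 takes 40 more to reach its cap of 40 ; 25 left.
Only 25 left; Gen-16 takes them to reach 30.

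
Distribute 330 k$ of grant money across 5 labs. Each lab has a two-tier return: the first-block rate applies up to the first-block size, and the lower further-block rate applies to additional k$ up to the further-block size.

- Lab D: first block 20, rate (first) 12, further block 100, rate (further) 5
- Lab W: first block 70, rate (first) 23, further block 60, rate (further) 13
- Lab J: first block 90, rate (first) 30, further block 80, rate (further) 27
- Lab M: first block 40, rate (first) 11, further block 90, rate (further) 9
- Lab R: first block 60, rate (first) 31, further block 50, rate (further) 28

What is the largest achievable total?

9270

Rank every tier by rate: Lab R/first 31 > Lab J/first 30 > Lab R/second 28 > Lab J/second 27 > Lab W/first 23 > Lab W/second 13 > Lab D/first 12 > Lab M/first 11 > Lab M/second 9 > Lab D/second 5.
Fill Lab R first block (60 at 31) — 270 left.
Lab J first at 30: fill all 90 — 180 left.
Fill Lab R second block (50 at 28) — 130 left.
Lab J/second (27): +80 — 50 left.
Lab W first at 23: only 50 left, fill 50.
Total = 31×60 + 30×90 + 28×50 + 27×80 + 23×50 = 9270.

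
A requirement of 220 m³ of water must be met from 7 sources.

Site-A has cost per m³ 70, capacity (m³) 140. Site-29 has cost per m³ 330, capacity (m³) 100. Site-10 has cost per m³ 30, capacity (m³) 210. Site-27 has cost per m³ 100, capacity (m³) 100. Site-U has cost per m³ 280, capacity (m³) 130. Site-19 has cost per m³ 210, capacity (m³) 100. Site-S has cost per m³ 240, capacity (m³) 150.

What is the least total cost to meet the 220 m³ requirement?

Use sources in increasing cost order.
Take 210 from Site-10 at 30 — need 10 more.
Take 10 from Site-A at 70 to finish.
Site-27, Site-19, Site-S, Site-U, Site-29: unused.
Cost = 210×30 + 10×70 = 7000.

7000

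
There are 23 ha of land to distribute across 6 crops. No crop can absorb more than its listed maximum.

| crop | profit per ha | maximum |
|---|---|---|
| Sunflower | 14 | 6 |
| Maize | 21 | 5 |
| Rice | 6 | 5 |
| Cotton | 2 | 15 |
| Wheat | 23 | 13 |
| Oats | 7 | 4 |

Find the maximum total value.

Rank by profit per ha: Wheat 23 > Maize 21 > Sunflower 14 > Oats 7 > Rice 6 > Cotton 2.
Wheat takes 13 to reach its cap of 13 ; 10 left.
Maize takes 5 to reach its cap of 5 ; 5 left.
Only 5 left; Sunflower takes them to reach 5.
Total = 14×5 + 21×5 + 23×13 = 474.

474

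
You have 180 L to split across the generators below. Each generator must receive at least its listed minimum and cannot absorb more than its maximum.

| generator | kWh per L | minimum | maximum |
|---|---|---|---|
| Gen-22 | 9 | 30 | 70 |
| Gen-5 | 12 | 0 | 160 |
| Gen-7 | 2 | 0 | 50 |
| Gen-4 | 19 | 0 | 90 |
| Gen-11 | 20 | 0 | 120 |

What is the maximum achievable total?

3240

Meeting every minimum uses 30+0+0+0+0 = 30 L, leaving 150.
Order the generators by kWh per L: Gen-11 20 > Gen-4 19 > Gen-5 12 > Gen-22 9 > Gen-7 2.
Gen-11: +120 to 120 (cap) ; 30 left.
Gen-4: +30 (room for 90) → 30. Pool exhausted.
Total = 9×30 + 19×30 + 20×120 = 3240.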